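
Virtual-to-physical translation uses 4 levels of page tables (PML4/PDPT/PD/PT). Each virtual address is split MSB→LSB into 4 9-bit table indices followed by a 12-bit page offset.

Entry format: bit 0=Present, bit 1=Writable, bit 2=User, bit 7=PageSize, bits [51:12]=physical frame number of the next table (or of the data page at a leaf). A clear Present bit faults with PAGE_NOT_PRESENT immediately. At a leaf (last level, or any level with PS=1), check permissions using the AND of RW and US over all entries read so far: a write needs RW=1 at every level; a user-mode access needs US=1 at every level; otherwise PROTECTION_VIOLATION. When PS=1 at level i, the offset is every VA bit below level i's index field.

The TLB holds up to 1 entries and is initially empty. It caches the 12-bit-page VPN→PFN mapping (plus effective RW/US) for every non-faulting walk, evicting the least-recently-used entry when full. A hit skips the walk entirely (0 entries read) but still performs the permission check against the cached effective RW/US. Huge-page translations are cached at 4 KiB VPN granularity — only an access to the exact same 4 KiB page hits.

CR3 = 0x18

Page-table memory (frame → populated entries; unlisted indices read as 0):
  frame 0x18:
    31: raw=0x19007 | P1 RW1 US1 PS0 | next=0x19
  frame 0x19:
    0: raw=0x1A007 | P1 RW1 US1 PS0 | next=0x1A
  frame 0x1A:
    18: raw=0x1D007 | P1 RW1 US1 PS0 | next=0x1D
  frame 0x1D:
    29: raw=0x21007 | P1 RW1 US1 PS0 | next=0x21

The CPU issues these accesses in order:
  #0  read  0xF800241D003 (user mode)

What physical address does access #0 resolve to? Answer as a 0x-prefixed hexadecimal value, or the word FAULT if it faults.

Per-access translation:
#0 VA=0xF800241D003 (r,user):
  [0] read 0x18 idx=31: raw=0x19007 flags P=1 W=1 U=1 S=0
  [1] read 0x19 idx=0: raw=0x1A007 flags P=1 W=1 U=1 S=0
  [2] read 0x1A idx=18: raw=0x1D007 flags P=1 W=1 U=1 S=0
  [3] read 0x1D idx=29: raw=0x21007 flags P=1 W=1 U=1 S=0
  ✓ 0x21003  — 4 lookups

Access #0 PA: 0x21003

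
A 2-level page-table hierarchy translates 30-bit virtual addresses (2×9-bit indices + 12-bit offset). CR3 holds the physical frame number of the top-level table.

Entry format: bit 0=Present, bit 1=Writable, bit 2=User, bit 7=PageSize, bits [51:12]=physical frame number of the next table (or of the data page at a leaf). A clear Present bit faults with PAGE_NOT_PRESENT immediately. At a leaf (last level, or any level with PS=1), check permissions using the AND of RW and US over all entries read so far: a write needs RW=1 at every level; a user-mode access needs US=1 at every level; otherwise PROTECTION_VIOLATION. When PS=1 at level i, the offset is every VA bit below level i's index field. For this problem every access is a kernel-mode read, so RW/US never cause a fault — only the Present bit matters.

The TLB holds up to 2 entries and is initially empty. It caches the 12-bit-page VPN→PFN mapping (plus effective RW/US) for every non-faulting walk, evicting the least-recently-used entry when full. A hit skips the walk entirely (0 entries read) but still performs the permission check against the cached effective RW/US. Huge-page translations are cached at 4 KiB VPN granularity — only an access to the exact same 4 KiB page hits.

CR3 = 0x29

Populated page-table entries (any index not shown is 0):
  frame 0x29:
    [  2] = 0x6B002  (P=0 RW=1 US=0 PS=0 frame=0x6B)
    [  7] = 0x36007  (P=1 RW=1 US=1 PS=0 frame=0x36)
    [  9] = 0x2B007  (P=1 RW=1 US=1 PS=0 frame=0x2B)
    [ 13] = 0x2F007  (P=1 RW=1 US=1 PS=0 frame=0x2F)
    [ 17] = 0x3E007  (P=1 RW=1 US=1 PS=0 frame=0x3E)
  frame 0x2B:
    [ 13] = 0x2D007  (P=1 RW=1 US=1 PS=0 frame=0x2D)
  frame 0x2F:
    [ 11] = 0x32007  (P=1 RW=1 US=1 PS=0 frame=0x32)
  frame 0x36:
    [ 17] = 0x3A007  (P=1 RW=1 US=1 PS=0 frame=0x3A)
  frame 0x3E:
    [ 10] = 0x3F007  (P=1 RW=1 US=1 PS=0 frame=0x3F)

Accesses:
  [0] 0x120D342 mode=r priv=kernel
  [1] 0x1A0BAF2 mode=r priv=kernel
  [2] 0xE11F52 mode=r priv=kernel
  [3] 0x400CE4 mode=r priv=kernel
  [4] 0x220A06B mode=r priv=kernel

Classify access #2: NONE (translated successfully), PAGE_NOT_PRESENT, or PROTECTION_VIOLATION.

Walk each access:
#0 VA=0x120D342 (r,kernel):
  [0] read 0x29 idx=9: raw=0x2B007 flags P=1 W=1 U=1 S=0
  [1] read 0x2B idx=13: raw=0x2D007 flags P=1 W=1 U=1 S=0
  → PA=0x2D342  (2 entries read)
#1 VA=0x1A0BAF2 (r,kernel):
  [0] read 0x29 idx=13: raw=0x2F007 flags P=1 W=1 U=1 S=0
  [1] read 0x2F idx=11: raw=0x32007 flags P=1 W=1 U=1 S=0
  → PA=0x32AF2  (2 entries read)
#2 VA=0xE11F52 (r,kernel):
  [0] read 0x29 idx=7: raw=0x36007 flags P=1 W=1 U=1 S=0
  [1] read 0x36 idx=17: raw=0x3A007 flags P=1 W=1 U=1 S=0
  → PA=0x3AF52  (2 entries read)
#3 VA=0x400CE4 (r,kernel):
  [0] read 0x29 idx=2: raw=0x6B002 flags P=0 W=1 U=0 S=0
  → PAGE_NOT_PRESENT  (1 entries read)
#4 VA=0x220A06B (r,kernel):
  [0] read 0x29 idx=17: raw=0x3E007 flags P=1 W=1 U=1 S=0
  [1] read 0x3E idx=10: raw=0x3F007 flags P=1 W=1 U=1 S=0
  → PA=0x3F06B  (2 entries read)

Access #2 fault: NONE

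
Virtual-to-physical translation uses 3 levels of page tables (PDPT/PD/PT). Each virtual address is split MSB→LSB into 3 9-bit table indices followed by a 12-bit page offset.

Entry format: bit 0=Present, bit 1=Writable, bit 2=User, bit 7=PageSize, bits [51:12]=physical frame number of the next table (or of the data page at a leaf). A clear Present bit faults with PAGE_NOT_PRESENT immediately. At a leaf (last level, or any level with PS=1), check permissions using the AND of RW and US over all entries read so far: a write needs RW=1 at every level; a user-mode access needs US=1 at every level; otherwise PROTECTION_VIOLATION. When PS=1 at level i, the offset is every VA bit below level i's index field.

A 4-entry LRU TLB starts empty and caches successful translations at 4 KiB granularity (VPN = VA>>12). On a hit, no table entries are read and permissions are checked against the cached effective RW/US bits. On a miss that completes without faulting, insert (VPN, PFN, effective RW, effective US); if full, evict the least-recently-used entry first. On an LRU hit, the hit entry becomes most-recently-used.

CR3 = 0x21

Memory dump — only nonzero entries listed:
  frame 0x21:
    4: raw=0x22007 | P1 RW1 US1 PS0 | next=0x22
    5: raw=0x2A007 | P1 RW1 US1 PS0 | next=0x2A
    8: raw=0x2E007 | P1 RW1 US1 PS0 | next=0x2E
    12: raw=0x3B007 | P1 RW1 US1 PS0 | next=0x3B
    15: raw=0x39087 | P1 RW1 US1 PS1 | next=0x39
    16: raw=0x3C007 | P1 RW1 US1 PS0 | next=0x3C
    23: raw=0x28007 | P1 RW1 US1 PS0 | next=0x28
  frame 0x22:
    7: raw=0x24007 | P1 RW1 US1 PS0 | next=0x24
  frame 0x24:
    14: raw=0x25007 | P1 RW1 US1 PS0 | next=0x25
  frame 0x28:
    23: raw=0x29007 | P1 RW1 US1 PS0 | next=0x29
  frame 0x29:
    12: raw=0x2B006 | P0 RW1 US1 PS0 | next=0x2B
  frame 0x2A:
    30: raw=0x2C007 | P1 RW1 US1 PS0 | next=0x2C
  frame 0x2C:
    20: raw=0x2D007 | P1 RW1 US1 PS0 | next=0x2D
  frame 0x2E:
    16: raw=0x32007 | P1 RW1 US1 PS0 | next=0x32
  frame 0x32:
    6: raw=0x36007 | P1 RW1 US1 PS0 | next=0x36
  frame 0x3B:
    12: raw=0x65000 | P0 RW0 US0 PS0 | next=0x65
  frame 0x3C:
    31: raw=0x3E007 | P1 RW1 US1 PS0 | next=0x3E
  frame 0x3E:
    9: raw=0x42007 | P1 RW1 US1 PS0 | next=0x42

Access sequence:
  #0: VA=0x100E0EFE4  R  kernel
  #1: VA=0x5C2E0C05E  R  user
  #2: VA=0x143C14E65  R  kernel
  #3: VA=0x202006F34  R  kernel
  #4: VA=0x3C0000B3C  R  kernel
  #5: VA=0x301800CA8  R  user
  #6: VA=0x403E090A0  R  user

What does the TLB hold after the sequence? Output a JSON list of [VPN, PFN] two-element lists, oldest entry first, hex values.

Trace:
#0 VA=0x100E0EFE4 (r,kernel):
  lvl0: tbl 0x21, slot 4 ⇒ 0x22007 (P1/RW1/US1/PS0)
  lvl1: tbl 0x22, slot 7 ⇒ 0x24007 (P1/RW1/US1/PS0)
  lvl2: tbl 0x24, slot 14 ⇒ 0x25007 (P1/RW1/US1/PS0)
  ⇒ phys 0x25FE4  [3 reads]
#1 VA=0x5C2E0C05E (r,user):
  lvl0: tbl 0x21, slot 23 ⇒ 0x28007 (P1/RW1/US1/PS0)
  lvl1: tbl 0x28, slot 23 ⇒ 0x29007 (P1/RW1/US1/PS0)
  lvl2: tbl 0x29, slot 12 ⇒ 0x2B006 (P0/RW1/US1/PS0)
  ✗ PAGE_NOT_PRESENT  [3 reads]
#2 VA=0x143C14E65 (r,kernel):
  lvl0: tbl 0x21, slot 5 ⇒ 0x2A007 (P1/RW1/US1/PS0)
  lvl1: tbl 0x2A, slot 30 ⇒ 0x2C007 (P1/RW1/US1/PS0)
  lvl2: tbl 0x2C, slot 20 ⇒ 0x2D007 (P1/RW1/US1/PS0)
  ⇒ phys 0x2DE65  [3 reads]
#3 VA=0x202006F34 (r,kernel):
  lvl0: tbl 0x21, slot 8 ⇒ 0x2E007 (P1/RW1/US1/PS0)
  lvl1: tbl 0x2E, slot 16 ⇒ 0x32007 (P1/RW1/US1/PS0)
  lvl2: tbl 0x32, slot 6 ⇒ 0x36007 (P1/RW1/US1/PS0)
  ⇒ phys 0x36F34  [3 reads]
#4 VA=0x3C0000B3C (r,kernel):
  lvl0: tbl 0x21, slot 15 ⇒ 0x39087 (P1/RW1/US1/PS1)
  ⇒ phys 0x39B3C (huge @L0)  [1 reads]
#5 VA=0x301800CA8 (r,user):
  lvl0: tbl 0x21, slot 12 ⇒ 0x3B007 (P1/RW1/US1/PS0)
  lvl1: tbl 0x3B, slot 12 ⇒ 0x65000 (P0/RW0/US0/PS0)
  ✗ PAGE_NOT_PRESENT  [2 reads]
#6 VA=0x403E090A0 (r,user):
  lvl0: tbl 0x21, slot 16 ⇒ 0x3C007 (P1/RW1/US1/PS0)
  lvl1: tbl 0x3C, slot 31 ⇒ 0x3E007 (P1/RW1/US1/PS0)
  lvl2: tbl 0x3E, slot 9 ⇒ 0x42007 (P1/RW1/US1/PS0)
  ⇒ phys 0x420A0  [3 reads]

TLB: [["0x143C14", "0x2D"], ["0x202006", "0x36"], ["0x3C0000", "0x39"], ["0x403E09", "0x42"]]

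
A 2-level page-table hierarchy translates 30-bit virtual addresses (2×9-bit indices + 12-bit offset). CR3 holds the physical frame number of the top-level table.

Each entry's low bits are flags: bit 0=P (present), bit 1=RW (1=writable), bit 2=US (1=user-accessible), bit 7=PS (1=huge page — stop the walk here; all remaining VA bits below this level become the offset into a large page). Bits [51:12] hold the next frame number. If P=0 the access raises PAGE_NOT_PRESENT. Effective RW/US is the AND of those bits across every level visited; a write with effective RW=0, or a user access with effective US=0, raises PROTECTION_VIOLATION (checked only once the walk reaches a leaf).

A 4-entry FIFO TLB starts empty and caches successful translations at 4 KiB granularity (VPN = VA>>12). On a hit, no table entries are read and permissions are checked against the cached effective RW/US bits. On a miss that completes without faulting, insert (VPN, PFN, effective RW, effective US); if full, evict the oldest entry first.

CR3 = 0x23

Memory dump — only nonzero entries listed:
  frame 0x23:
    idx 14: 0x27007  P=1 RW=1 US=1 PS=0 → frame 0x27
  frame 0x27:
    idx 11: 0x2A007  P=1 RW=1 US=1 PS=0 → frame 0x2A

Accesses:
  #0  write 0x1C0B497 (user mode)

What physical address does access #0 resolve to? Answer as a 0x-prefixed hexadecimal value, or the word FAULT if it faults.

Walk each access:
#0 VA=0x1C0B497 (w,user):
  [0] read 0x23 idx=14: raw=0x27007 flags P=1 W=1 U=1 S=0
  [1] read 0x27 idx=11: raw=0x2A007 flags P=1 W=1 U=1 S=0
  ✓ 0x2A497  — 2 lookups

Access #0 PA: 0x2A497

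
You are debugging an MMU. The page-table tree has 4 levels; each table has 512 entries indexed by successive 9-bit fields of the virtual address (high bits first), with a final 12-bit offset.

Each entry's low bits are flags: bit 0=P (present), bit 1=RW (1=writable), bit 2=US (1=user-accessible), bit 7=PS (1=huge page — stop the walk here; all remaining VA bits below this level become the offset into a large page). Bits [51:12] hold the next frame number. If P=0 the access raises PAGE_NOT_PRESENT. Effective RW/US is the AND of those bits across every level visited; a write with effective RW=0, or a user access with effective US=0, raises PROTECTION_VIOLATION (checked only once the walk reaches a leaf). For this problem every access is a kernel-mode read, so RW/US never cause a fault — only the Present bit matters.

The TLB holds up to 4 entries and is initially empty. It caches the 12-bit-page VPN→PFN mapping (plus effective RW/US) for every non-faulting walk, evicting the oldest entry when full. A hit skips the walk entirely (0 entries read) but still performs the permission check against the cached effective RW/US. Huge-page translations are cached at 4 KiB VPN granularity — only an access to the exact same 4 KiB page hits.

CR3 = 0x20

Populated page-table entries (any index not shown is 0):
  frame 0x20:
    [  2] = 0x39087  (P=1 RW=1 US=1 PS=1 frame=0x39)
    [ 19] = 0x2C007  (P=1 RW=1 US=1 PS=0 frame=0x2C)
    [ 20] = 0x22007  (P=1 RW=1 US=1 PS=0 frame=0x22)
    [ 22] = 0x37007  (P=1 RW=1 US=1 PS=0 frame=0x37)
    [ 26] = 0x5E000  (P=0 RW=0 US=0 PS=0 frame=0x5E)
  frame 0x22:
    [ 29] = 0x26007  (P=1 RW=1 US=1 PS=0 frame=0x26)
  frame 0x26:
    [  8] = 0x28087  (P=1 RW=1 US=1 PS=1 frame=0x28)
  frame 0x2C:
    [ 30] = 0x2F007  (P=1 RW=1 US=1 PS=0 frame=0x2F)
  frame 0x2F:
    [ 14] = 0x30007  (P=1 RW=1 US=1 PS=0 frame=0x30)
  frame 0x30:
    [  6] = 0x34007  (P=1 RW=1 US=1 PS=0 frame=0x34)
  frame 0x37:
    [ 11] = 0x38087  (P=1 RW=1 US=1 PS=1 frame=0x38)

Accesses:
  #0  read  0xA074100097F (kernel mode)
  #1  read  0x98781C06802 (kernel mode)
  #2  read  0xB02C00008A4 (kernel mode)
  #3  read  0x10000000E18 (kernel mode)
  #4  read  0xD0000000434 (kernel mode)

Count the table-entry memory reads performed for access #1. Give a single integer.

Trace:
#0 VA=0xA074100097F (r,kernel):
  L0 @0x20[20] → 0x22007  P=1,RW=1,US=1,PS=0
  L1 @0x22[29] → 0x26007  P=1,RW=1,US=1,PS=0
  L2 @0x26[8] → 0x28087  P=1,RW=1,US=1,PS=1
  ✓ 0x2897F (huge @L2)  — 3 lookups
#1 VA=0x98781C06802 (r,kernel):
  L0 @0x20[19] → 0x2C007  P=1,RW=1,US=1,PS=0
  L1 @0x2C[30] → 0x2F007  P=1,RW=1,US=1,PS=0
  L2 @0x2F[14] → 0x30007  P=1,RW=1,US=1,PS=0
  L3 @0x30[6] → 0x34007  P=1,RW=1,US=1,PS=0
  ✓ 0x34802  — 4 lookups
#2 VA=0xB02C00008A4 (r,kernel):
  L0 @0x20[22] → 0x37007  P=1,RW=1,US=1,PS=0
  L1 @0x37[11] → 0x38087  P=1,RW=1,US=1,PS=1
  ✓ 0x388A4 (huge @L1)  — 2 lookups
#3 VA=0x10000000E18 (r,kernel):
  L0 @0x20[2] → 0x39087  P=1,RW=1,US=1,PS=1
  ✓ 0x39E18 (huge @L0)  — 1 lookups
#4 VA=0xD0000000434 (r,kernel):
  L0 @0x20[26] → 0x5E000  P=0,RW=0,US=0,PS=0
  → PAGE_NOT_PRESENT  (1 entries read)

Entries read for #1: 4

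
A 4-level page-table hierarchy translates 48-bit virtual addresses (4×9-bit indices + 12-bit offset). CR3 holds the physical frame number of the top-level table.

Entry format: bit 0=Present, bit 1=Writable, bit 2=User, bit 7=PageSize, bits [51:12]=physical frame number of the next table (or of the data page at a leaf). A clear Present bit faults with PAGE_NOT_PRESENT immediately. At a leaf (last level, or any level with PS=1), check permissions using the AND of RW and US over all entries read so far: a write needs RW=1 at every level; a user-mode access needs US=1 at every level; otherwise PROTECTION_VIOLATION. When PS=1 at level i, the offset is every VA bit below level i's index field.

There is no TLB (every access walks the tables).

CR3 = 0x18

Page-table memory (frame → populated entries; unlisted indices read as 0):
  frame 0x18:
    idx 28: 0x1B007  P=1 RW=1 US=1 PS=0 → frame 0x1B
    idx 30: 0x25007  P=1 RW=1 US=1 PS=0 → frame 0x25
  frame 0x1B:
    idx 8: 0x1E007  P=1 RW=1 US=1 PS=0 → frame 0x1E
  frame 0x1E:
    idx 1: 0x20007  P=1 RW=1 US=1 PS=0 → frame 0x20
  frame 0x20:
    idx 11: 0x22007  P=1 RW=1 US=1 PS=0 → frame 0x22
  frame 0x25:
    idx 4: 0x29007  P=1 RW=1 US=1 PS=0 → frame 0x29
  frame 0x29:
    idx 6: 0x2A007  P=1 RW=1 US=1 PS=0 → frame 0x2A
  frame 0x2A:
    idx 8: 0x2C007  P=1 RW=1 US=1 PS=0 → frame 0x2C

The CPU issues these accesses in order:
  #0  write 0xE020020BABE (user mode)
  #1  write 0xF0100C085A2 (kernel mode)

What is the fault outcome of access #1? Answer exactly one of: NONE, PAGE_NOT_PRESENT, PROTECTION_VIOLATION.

Per-access translation:
#0 VA=0xE020020BABE (w,user):
  L0: frame=0x18 idx=28 entry=0x1B007 [P=1 RW=1 US=1 PS=0]
  L1: frame=0x1B idx=8 entry=0x1E007 [P=1 RW=1 US=1 PS=0]
  L2: frame=0x1E idx=1 entry=0x20007 [P=1 RW=1 US=1 PS=0]
  L3: frame=0x20 idx=11 entry=0x22007 [P=1 RW=1 US=1 PS=0]
  ⇒ phys 0x22ABE  [4 reads]
#1 VA=0xF0100C085A2 (w,kernel):
  L0: frame=0x18 idx=30 entry=0x25007 [P=1 RW=1 US=1 PS=0]
  L1: frame=0x25 idx=4 entry=0x29007 [P=1 RW=1 US=1 PS=0]
  L2: frame=0x29 idx=6 entry=0x2A007 [P=1 RW=1 US=1 PS=0]
  L3: frame=0x2A idx=8 entry=0x2C007 [P=1 RW=1 US=1 PS=0]
  ⇒ phys 0x2C5A2  [4 reads]

Access #1 fault: NONE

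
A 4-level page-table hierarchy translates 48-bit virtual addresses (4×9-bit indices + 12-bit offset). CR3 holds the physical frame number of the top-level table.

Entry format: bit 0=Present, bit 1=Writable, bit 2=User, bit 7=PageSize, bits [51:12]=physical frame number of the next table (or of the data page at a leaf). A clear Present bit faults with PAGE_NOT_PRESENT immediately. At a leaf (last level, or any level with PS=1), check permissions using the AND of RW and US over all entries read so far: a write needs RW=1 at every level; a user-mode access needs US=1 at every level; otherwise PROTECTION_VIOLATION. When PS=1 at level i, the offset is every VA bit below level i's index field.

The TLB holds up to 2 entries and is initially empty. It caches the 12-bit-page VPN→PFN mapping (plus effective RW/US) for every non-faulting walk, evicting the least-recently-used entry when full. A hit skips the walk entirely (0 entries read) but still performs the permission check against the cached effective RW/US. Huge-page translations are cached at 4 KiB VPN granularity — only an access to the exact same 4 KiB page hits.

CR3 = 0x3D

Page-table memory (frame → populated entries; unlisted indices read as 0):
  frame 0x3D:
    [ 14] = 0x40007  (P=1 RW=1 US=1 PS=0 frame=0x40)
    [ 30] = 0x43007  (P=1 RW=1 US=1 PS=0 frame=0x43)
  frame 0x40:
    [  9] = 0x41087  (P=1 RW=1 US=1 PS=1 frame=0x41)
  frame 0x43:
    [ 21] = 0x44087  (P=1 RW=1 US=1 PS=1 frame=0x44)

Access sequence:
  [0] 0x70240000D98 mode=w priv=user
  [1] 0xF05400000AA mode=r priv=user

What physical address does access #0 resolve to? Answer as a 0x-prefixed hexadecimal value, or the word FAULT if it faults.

Trace:
#0 VA=0x70240000D98 (w,user):
  lvl0: tbl 0x3D, slot 14 ⇒ 0x40007 (P1/RW1/US1/PS0)
  lvl1: tbl 0x40, slot 9 ⇒ 0x41087 (P1/RW1/US1/PS1)
  ⇒ phys 0x41D98 (huge @L1)  [2 reads]
#1 VA=0xF05400000AA (r,user):
  lvl0: tbl 0x3D, slot 30 ⇒ 0x43007 (P1/RW1/US1/PS0)
  lvl1: tbl 0x43, slot 21 ⇒ 0x44087 (P1/RW1/US1/PS1)
  ⇒ phys 0x440AA (huge @L1)  [2 reads]

Access #0 PA: 0x41D98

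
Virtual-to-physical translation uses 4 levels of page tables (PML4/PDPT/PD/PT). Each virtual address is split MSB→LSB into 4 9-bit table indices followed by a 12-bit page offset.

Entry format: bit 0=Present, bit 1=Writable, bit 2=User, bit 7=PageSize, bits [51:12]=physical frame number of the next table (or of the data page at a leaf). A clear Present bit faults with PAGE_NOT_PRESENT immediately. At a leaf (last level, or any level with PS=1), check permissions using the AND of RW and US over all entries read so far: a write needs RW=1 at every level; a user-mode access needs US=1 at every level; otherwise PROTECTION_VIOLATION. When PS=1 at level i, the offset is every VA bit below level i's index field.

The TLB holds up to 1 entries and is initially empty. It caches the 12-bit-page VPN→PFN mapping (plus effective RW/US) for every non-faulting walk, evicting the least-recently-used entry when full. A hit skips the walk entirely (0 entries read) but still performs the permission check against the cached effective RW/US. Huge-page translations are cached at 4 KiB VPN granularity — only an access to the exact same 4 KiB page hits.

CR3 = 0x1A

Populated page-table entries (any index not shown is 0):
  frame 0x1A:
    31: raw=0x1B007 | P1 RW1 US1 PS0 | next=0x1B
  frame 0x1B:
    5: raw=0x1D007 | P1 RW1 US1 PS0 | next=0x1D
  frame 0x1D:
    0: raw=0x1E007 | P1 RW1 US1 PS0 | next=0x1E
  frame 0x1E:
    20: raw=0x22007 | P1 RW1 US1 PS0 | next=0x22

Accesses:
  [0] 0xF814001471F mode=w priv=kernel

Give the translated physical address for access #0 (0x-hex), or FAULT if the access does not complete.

Per-access translation:
#0 VA=0xF814001471F (w,kernel):
  [0] read 0x1A idx=31: raw=0x1B007 flags P=1 W=1 U=1 S=0
  [1] read 0x1B idx=5: raw=0x1D007 flags P=1 W=1 U=1 S=0
  [2] read 0x1D idx=0: raw=0x1E007 flags P=1 W=1 U=1 S=0
  [3] read 0x1E idx=20: raw=0x22007 flags P=1 W=1 U=1 S=0
  ⇒ phys 0x2271F  [4 reads]

Access #0 PA: 0x2271F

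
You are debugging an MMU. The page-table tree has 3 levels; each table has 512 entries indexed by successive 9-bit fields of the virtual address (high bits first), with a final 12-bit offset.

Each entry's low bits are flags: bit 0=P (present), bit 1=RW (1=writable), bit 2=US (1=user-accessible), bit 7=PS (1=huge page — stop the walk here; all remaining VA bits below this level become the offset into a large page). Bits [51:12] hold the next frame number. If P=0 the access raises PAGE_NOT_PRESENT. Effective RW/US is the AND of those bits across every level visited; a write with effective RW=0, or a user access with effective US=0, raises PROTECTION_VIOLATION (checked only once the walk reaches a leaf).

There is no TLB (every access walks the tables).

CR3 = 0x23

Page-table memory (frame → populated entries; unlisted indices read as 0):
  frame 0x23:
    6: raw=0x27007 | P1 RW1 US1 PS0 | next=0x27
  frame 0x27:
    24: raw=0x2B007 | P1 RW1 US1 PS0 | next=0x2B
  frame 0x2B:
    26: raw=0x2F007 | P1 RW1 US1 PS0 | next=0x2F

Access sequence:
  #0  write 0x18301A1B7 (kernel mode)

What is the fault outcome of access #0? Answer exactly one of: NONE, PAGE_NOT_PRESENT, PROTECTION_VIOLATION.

Walk each access:
#0 VA=0x18301A1B7 (w,kernel):
  [0] read 0x23 idx=6: raw=0x27007 flags P=1 W=1 U=1 S=0
  [1] read 0x27 idx=24: raw=0x2B007 flags P=1 W=1 U=1 S=0
  [2] read 0x2B idx=26: raw=0x2F007 flags P=1 W=1 U=1 S=0
  ⇒ phys 0x2F1B7  [3 reads]

Access #0 fault: NONE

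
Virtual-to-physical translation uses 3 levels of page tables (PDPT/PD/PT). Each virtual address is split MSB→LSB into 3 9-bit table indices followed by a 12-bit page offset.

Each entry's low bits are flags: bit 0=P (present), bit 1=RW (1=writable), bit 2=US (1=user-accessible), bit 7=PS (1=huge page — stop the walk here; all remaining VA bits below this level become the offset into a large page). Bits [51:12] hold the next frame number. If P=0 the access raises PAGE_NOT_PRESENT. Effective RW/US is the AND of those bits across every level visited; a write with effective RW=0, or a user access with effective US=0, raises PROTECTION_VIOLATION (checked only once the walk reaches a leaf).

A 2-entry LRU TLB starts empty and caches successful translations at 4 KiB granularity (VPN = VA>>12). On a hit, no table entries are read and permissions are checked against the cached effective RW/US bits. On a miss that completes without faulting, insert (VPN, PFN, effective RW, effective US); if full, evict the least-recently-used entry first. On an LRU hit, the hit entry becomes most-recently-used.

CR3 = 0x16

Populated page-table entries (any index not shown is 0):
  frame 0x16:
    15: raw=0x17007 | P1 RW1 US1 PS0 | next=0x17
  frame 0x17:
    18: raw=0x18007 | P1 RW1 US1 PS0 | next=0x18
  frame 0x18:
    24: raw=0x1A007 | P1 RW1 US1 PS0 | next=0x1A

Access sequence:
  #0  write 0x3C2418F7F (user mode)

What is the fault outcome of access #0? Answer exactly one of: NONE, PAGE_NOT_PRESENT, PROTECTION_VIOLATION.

Walk each access:
#0 VA=0x3C2418F7F (w,user):
  L0 @0x16[15] → 0x17007  P=1,RW=1,US=1,PS=0
  L1 @0x17[18] → 0x18007  P=1,RW=1,US=1,PS=0
  L2 @0x18[24] → 0x1A007  P=1,RW=1,US=1,PS=0
  → PA=0x1AF7F  (3 entries read)

Access #0 fault: NONE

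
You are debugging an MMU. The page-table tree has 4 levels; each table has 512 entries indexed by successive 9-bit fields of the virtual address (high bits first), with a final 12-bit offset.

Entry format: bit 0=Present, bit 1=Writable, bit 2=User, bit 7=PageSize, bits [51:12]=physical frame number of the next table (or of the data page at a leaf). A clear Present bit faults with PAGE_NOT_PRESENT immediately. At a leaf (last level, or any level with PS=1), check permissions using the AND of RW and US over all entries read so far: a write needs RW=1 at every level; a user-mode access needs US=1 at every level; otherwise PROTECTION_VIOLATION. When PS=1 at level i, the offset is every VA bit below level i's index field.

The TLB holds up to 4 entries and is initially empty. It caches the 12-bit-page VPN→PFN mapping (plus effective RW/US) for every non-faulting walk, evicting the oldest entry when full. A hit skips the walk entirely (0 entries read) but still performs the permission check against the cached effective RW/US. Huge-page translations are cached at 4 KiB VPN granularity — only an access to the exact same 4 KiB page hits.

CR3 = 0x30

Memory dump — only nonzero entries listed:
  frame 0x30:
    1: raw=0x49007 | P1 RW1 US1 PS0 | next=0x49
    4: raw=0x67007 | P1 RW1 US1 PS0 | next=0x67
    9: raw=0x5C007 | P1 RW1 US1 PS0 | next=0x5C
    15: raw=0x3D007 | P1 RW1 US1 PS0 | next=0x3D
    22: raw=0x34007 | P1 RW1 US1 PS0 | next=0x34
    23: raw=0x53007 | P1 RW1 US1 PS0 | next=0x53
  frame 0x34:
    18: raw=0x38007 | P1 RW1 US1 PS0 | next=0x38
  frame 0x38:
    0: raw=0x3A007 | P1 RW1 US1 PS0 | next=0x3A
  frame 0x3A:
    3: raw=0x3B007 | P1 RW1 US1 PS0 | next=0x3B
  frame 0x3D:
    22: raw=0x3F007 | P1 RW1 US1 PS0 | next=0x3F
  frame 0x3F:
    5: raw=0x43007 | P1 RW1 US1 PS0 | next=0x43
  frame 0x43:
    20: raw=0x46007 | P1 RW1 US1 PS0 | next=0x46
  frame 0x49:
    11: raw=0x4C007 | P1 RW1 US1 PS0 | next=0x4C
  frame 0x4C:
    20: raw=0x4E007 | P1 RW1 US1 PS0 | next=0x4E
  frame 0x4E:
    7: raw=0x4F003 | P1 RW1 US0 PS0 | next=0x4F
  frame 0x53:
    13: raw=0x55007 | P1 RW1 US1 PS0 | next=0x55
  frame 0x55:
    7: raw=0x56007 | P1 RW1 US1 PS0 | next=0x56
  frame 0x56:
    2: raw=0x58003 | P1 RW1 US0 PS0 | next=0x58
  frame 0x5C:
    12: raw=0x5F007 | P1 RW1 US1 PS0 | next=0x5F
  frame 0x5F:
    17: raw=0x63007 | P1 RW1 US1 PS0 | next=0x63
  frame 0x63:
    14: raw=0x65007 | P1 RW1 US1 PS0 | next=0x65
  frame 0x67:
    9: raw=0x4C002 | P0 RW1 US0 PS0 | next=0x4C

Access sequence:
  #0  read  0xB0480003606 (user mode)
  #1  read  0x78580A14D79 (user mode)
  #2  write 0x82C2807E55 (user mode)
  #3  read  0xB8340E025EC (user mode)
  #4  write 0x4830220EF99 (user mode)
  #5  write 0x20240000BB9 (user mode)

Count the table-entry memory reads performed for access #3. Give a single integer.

Walk each access:
#0 VA=0xB0480003606 (r,user):
  L0 @0x30[22] → 0x34007  P=1,RW=1,US=1,PS=0
  L1 @0x34[18] → 0x38007  P=1,RW=1,US=1,PS=0
  L2 @0x38[0] → 0x3A007  P=1,RW=1,US=1,PS=0
  L3 @0x3A[3] → 0x3B007  P=1,RW=1,US=1,PS=0
  → PA=0x3B606  (4 entries read)
#1 VA=0x78580A14D79 (r,user):
  L0 @0x30[15] → 0x3D007  P=1,RW=1,US=1,PS=0
  L1 @0x3D[22] → 0x3F007  P=1,RW=1,US=1,PS=0
  L2 @0x3F[5] → 0x43007  P=1,RW=1,US=1,PS=0
  L3 @0x43[20] → 0x46007  P=1,RW=1,US=1,PS=0
  → PA=0x46D79  (4 entries read)
#2 VA=0x82C2807E55 (w,user):
  L0 @0x30[1] → 0x49007  P=1,RW=1,US=1,PS=0
  L1 @0x49[11] → 0x4C007  P=1,RW=1,US=1,PS=0
  L2 @0x4C[20] → 0x4E007  P=1,RW=1,US=1,PS=0
  L3 @0x4E[7] → 0x4F003  P=1,RW=1,US=0,PS=0
  → PROTECTION_VIOLATION  (4 entries read)
#3 VA=0xB8340E025EC (r,user):
  L0 @0x30[23] → 0x53007  P=1,RW=1,US=1,PS=0
  L1 @0x53[13] → 0x55007  P=1,RW=1,US=1,PS=0
  L2 @0x55[7] → 0x56007  P=1,RW=1,US=1,PS=0
  L3 @0x56[2] → 0x58003  P=1,RW=1,US=0,PS=0
  → PROTECTION_VIOLATION  (4 entries read)
#4 VA=0x4830220EF99 (w,user):
  L0 @0x30[9] → 0x5C007  P=1,RW=1,US=1,PS=0
  L1 @0x5C[12] → 0x5F007  P=1,RW=1,US=1,PS=0
  L2 @0x5F[17] → 0x63007  P=1,RW=1,US=1,PS=0
  L3 @0x63[14] → 0x65007  P=1,RW=1,US=1,PS=0
  → PA=0x65F99  (4 entries read)
#5 VA=0x20240000BB9 (w,user):
  L0 @0x30[4] → 0x67007  P=1,RW=1,US=1,PS=0
  L1 @0x67[9] → 0x4C002  P=0,RW=1,US=0,PS=0
  → PAGE_NOT_PRESENT  (2 entries read)

Entries read for #3: 4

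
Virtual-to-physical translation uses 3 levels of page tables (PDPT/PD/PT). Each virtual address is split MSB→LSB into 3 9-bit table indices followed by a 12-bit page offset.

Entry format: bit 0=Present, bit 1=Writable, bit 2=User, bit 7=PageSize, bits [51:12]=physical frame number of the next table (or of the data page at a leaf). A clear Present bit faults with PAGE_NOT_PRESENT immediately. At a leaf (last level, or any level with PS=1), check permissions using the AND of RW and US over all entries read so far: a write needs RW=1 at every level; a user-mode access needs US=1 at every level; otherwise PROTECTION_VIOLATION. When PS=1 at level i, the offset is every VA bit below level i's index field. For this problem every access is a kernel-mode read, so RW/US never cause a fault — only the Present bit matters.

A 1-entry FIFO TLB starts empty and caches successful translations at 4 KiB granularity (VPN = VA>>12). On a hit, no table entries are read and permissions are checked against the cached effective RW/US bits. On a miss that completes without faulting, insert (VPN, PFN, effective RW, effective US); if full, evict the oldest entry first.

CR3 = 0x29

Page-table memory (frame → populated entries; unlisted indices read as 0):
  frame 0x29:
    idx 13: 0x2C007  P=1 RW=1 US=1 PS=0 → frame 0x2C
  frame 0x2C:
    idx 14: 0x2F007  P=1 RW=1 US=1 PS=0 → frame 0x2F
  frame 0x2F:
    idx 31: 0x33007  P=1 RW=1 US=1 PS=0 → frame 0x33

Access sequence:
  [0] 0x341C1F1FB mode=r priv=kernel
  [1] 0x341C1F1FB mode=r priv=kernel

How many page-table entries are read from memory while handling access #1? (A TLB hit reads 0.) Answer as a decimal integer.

Walk each access:
#0 VA=0x341C1F1FB (r,kernel):
  lvl0: tbl 0x29, slot 13 ⇒ 0x2C007 (P1/RW1/US1/PS0)
  lvl1: tbl 0x2C, slot 14 ⇒ 0x2F007 (P1/RW1/US1/PS0)
  lvl2: tbl 0x2F, slot 31 ⇒ 0x33007 (P1/RW1/US1/PS0)
  ✓ 0x331FB  — 3 lookups
#1 VA=0x341C1F1FB (r,kernel):
  TLB hit vpn=0x341C1F → PA=0x331FB

Entries read for #1: 0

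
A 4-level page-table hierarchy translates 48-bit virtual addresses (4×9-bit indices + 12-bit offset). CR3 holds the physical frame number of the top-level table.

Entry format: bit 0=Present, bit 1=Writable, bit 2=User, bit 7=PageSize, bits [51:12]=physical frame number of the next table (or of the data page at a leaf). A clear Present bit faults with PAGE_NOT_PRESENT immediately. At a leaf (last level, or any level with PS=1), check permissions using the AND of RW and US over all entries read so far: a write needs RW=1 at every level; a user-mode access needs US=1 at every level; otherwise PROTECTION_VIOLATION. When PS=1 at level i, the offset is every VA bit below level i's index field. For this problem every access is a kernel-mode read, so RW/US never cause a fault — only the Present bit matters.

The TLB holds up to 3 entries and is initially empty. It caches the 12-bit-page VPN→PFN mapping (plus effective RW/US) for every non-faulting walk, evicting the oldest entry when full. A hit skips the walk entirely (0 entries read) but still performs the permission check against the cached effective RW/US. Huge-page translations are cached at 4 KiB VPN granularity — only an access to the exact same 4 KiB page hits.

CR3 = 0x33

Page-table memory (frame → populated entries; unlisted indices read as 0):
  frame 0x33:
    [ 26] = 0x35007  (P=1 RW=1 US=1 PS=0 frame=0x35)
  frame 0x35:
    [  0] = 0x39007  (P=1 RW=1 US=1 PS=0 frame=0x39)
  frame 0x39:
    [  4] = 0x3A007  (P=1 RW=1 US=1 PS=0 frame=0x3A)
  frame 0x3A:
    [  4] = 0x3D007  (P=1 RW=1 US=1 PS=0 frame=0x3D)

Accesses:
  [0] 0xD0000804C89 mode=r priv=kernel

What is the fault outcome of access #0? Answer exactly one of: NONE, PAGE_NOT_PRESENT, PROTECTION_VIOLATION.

Per-access translation:
#0 VA=0xD0000804C89 (r,kernel):
  L0 @0x33[26] → 0x35007  P=1,RW=1,US=1,PS=0
  L1 @0x35[0] → 0x39007  P=1,RW=1,US=1,PS=0
  L2 @0x39[4] → 0x3A007  P=1,RW=1,US=1,PS=0
  L3 @0x3A[4] → 0x3D007  P=1,RW=1,US=1,PS=0
  ⇒ phys 0x3DC89  [4 reads]

Access #0 fault: NONE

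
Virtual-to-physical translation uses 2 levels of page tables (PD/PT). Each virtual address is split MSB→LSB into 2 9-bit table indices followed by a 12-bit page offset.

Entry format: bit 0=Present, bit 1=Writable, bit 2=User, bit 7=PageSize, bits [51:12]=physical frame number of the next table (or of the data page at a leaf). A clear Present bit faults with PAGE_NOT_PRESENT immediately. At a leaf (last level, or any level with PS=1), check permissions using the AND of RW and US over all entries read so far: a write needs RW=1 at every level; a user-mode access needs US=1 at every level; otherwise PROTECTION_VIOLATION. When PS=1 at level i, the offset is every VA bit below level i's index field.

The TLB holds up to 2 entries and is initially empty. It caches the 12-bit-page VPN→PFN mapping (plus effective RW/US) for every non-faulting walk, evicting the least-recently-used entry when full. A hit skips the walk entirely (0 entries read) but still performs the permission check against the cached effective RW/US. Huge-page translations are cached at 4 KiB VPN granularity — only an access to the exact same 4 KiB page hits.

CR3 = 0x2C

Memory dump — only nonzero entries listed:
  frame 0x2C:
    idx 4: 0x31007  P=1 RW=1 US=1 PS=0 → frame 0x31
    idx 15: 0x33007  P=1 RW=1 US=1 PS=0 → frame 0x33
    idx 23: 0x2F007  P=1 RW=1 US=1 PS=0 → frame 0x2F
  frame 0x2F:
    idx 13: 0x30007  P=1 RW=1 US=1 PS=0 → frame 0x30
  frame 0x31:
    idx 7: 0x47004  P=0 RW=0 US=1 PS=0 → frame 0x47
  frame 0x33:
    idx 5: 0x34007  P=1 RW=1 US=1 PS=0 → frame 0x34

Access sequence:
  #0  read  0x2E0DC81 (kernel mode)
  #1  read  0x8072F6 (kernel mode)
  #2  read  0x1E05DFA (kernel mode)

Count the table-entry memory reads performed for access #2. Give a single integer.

Trace:
#0 VA=0x2E0DC81 (r,kernel):
  L0 @0x2C[23] → 0x2F007  P=1,RW=1,US=1,PS=0
  L1 @0x2F[13] → 0x30007  P=1,RW=1,US=1,PS=0
  ✓ 0x30C81  — 2 lookups
#1 VA=0x8072F6 (r,kernel):
  L0 @0x2C[4] → 0x31007  P=1,RW=1,US=1,PS=0
  L1 @0x31[7] → 0x47004  P=0,RW=0,US=1,PS=0
  ✗ PAGE_NOT_PRESENT  [2 reads]
#2 VA=0x1E05DFA (r,kernel):
  L0 @0x2C[15] → 0x33007  P=1,RW=1,US=1,PS=0
  L1 @0x33[5] → 0x34007  P=1,RW=1,US=1,PS=0
  ✓ 0x34DFA  — 2 lookups

Entries read for #2: 2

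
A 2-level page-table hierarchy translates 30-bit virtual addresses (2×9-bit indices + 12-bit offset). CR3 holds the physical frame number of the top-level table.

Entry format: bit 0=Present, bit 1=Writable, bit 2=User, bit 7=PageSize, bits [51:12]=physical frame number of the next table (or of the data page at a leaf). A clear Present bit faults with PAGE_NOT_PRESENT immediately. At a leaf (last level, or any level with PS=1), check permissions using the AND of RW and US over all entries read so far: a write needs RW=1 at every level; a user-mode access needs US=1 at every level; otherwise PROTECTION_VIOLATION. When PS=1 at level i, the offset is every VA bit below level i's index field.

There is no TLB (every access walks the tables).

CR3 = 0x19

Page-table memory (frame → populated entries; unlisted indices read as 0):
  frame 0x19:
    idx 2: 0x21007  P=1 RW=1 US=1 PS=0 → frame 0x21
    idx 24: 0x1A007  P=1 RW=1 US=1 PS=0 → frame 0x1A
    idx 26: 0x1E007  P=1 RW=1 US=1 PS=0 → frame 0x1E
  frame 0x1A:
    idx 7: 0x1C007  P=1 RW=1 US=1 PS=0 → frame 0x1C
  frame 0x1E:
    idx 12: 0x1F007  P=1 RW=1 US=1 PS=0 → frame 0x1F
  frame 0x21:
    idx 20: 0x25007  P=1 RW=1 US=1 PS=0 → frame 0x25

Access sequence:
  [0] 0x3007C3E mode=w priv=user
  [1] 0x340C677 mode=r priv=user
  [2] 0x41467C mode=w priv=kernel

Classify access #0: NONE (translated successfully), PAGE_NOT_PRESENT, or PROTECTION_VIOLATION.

Walk each access:
#0 VA=0x3007C3E (w,user):
  [0] read 0x19 idx=24: raw=0x1A007 flags P=1 W=1 U=1 S=0
  [1] read 0x1A idx=7: raw=0x1C007 flags P=1 W=1 U=1 S=0
  ⇒ phys 0x1CC3E  [2 reads]
#1 VA=0x340C677 (r,user):
  [0] read 0x19 idx=26: raw=0x1E007 flags P=1 W=1 U=1 S=0
  [1] read 0x1E idx=12: raw=0x1F007 flags P=1 W=1 U=1 S=0
  ⇒ phys 0x1F677  [2 reads]
#2 VA=0x41467C (w,kernel):
  [0] read 0x19 idx=2: raw=0x21007 flags P=1 W=1 U=1 S=0
  [1] read 0x21 idx=20: raw=0x25007 flags P=1 W=1 U=1 S=0
  ⇒ phys 0x2567C  [2 reads]

Access #0 fault: NONE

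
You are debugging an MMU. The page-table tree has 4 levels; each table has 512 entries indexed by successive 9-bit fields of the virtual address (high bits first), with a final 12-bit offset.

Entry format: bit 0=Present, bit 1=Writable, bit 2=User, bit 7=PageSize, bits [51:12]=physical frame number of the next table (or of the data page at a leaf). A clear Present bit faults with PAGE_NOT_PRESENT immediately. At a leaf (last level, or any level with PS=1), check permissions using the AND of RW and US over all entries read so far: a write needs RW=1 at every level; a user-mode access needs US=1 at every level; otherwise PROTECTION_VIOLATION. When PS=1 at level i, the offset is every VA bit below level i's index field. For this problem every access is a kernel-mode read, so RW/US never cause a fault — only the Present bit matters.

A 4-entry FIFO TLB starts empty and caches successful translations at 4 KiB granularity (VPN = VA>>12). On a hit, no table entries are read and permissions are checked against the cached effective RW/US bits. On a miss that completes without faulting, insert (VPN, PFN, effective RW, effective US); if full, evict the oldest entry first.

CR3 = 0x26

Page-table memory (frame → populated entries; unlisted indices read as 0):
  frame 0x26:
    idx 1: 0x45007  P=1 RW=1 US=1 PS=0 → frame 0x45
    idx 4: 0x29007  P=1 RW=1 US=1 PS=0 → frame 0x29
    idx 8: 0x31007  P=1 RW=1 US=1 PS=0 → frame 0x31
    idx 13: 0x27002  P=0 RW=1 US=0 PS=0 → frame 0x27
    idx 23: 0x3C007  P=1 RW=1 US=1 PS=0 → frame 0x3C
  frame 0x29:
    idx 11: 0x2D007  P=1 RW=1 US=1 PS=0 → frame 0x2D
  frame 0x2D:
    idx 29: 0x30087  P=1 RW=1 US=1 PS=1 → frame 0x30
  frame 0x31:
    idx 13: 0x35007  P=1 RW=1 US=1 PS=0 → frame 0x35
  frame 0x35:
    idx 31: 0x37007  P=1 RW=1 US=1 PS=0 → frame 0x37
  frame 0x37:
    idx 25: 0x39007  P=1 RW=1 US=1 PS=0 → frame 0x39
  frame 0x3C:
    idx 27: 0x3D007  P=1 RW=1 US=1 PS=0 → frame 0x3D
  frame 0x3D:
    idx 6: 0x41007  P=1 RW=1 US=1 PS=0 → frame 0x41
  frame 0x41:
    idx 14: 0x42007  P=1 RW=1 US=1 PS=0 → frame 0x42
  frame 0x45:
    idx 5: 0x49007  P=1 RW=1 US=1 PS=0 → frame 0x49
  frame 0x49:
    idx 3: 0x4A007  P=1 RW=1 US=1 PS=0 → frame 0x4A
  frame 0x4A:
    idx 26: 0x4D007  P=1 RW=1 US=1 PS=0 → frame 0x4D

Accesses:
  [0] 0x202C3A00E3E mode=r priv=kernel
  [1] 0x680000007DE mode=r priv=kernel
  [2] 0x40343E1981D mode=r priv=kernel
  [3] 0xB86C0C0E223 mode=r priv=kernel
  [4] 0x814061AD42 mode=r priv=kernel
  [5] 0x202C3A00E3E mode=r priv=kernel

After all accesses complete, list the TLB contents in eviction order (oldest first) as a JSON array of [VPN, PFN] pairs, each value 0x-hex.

Trace:
#0 VA=0x202C3A00E3E (r,kernel):
  L0: frame=0x26 idx=4 entry=0x29007 [P=1 RW=1 US=1 PS=0]
  L1: frame=0x29 idx=11 entry=0x2D007 [P=1 RW=1 US=1 PS=0]
  L2: frame=0x2D idx=29 entry=0x30087 [P=1 RW=1 US=1 PS=1]
  → PA=0x30E3E (huge @L2)  (3 entries read)
#1 VA=0x680000007DE (r,kernel):
  L0: frame=0x26 idx=13 entry=0x27002 [P=0 RW=1 US=0 PS=0]
  ⇒ fault: PAGE_NOT_PRESENT  — 1 lookups
#2 VA=0x40343E1981D (r,kernel):
  L0: frame=0x26 idx=8 entry=0x31007 [P=1 RW=1 US=1 PS=0]
  L1: frame=0x31 idx=13 entry=0x35007 [P=1 RW=1 US=1 PS=0]
  L2: frame=0x35 idx=31 entry=0x37007 [P=1 RW=1 US=1 PS=0]
  L3: frame=0x37 idx=25 entry=0x39007 [P=1 RW=1 US=1 PS=0]
  → PA=0x3981D  (4 entries read)
#3 VA=0xB86C0C0E223 (r,kernel):
  L0: frame=0x26 idx=23 entry=0x3C007 [P=1 RW=1 US=1 PS=0]
  L1: frame=0x3C idx=27 entry=0x3D007 [P=1 RW=1 US=1 PS=0]
  L2: frame=0x3D idx=6 entry=0x41007 [P=1 RW=1 US=1 PS=0]
  L3: frame=0x41 idx=14 entry=0x42007 [P=1 RW=1 US=1 PS=0]
  → PA=0x42223  (4 entries read)
#4 VA=0x814061AD42 (r,kernel):
  L0: frame=0x26 idx=1 entry=0x45007 [P=1 RW=1 US=1 PS=0]
  L1: frame=0x45 idx=5 entry=0x49007 [P=1 RW=1 US=1 PS=0]
  L2: frame=0x49 idx=3 entry=0x4A007 [P=1 RW=1 US=1 PS=0]
  L3: frame=0x4A idx=26 entry=0x4D007 [P=1 RW=1 US=1 PS=0]
  → PA=0x4DD42  (4 entries read)
#5 VA=0x202C3A00E3E (r,kernel):
  TLB hit vpn=0x202C3A00 → PA=0x30E3E

TLB: [["0x202C3A00", "0x30"], ["0x40343E19", "0x39"], ["0xB86C0C0E", "0x42"], ["0x814061A", "0x4D"]]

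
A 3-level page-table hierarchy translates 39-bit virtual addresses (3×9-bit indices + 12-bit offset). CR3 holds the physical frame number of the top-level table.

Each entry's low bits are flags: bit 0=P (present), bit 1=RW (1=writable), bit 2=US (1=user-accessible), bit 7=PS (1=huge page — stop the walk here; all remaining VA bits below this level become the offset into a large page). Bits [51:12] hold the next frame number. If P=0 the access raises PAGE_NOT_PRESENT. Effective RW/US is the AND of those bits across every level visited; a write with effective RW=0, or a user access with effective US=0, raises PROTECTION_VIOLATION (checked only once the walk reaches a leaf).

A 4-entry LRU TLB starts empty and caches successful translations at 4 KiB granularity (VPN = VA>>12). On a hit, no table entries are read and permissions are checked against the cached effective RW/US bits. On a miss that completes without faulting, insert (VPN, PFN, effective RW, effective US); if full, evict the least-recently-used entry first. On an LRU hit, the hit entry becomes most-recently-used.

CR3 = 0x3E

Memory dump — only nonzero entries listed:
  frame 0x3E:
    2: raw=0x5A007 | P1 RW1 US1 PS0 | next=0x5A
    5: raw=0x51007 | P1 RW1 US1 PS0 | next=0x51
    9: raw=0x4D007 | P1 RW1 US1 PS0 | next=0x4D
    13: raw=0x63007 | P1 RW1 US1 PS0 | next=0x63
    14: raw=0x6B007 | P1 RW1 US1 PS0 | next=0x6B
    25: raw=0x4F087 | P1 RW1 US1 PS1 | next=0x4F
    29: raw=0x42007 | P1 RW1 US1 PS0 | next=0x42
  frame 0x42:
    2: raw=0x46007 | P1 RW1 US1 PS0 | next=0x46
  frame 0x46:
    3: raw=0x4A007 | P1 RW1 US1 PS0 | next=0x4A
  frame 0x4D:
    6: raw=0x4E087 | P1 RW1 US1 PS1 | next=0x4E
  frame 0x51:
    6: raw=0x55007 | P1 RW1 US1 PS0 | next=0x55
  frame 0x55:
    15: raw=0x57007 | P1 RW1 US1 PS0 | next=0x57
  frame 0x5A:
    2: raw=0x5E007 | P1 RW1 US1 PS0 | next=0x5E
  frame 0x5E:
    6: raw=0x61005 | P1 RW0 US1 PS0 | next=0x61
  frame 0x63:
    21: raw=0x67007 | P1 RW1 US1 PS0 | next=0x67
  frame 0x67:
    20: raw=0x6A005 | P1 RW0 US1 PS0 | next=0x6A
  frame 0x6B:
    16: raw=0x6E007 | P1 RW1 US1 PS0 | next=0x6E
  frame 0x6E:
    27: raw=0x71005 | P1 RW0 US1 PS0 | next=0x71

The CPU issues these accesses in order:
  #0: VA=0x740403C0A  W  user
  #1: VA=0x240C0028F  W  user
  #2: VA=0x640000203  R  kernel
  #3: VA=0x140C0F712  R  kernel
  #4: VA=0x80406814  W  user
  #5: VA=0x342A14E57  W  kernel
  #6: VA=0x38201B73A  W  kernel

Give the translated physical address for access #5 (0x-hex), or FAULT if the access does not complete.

Trace:
#0 VA=0x740403C0A (w,user):
  [0] read 0x3E idx=29: raw=0x42007 flags P=1 W=1 U=1 S=0
  [1] read 0x42 idx=2: raw=0x46007 flags P=1 W=1 U=1 S=0
  [2] read 0x46 idx=3: raw=0x4A007 flags P=1 W=1 U=1 S=0
  → PA=0x4AC0A  (3 entries read)
#1 VA=0x240C0028F (w,user):
  [0] read 0x3E idx=9: raw=0x4D007 flags P=1 W=1 U=1 S=0
  [1] read 0x4D idx=6: raw=0x4E087 flags P=1 W=1 U=1 S=1
  → PA=0x4E28F (huge @L1)  (2 entries read)
#2 VA=0x640000203 (r,kernel):
  [0] read 0x3E idx=25: raw=0x4F087 flags P=1 W=1 U=1 S=1
  → PA=0x4F203 (huge @L0)  (1 entries read)
#3 VA=0x140C0F712 (r,kernel):
  [0] read 0x3E idx=5: raw=0x51007 flags P=1 W=1 U=1 S=0
  [1] read 0x51 idx=6: raw=0x55007 flags P=1 W=1 U=1 S=0
  [2] read 0x55 idx=15: raw=0x57007 flags P=1 W=1 U=1 S=0
  → PA=0x57712  (3 entries read)
#4 VA=0x80406814 (w,user):
  [0] read 0x3E idx=2: raw=0x5A007 flags P=1 W=1 U=1 S=0
  [1] read 0x5A idx=2: raw=0x5E007 flags P=1 W=1 U=1 S=0
  [2] read 0x5E idx=6: raw=0x61005 flags P=1 W=0 U=1 S=0
  → PROTECTION_VIOLATION  (3 entries read)
#5 VA=0x342A14E57 (w,kernel):
  [0] read 0x3E idx=13: raw=0x63007 flags P=1 W=1 U=1 S=0
  [1] read 0x63 idx=21: raw=0x67007 flags P=1 W=1 U=1 S=0
  [2] read 0x67 idx=20: raw=0x6A005 flags P=1 W=0 U=1 S=0
  → PROTECTION_VIOLATION  (3 entries read)
#6 VA=0x38201B73A (w,kernel):
  [0] read 0x3E idx=14: raw=0x6B007 flags P=1 W=1 U=1 S=0
  [1] read 0x6B idx=16: raw=0x6E007 flags P=1 W=1 U=1 S=0
  [2] read 0x6E idx=27: raw=0x71005 flags P=1 W=0 U=1 S=0
  → PROTECTION_VIOLATION  (3 entries read)

Access #5 PA: FAULT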